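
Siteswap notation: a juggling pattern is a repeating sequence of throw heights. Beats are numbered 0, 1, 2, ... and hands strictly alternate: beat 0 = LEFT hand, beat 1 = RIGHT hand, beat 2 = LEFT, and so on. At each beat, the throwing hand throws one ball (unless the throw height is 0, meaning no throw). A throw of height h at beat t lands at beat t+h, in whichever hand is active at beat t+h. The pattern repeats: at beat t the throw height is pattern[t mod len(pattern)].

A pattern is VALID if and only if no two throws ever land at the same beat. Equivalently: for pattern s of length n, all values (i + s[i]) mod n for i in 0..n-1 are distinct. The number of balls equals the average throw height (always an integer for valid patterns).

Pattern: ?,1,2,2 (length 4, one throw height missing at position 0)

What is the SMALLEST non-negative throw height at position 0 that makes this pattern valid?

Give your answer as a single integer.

Answer: 3

Derivation:
i=0: s[i]=? (unknown)
i=1: (1 + 1) mod 4 = 2
i=2: (2 + 2) mod 4 = 0
i=3: (3 + 2) mod 4 = 1
Known residues: [0, 1, 2]; need a permutation of 0..3, so missing residue r = 3
Need (0 + s) mod 4 = 3; smallest s = (3 - 0) mod 4 = 3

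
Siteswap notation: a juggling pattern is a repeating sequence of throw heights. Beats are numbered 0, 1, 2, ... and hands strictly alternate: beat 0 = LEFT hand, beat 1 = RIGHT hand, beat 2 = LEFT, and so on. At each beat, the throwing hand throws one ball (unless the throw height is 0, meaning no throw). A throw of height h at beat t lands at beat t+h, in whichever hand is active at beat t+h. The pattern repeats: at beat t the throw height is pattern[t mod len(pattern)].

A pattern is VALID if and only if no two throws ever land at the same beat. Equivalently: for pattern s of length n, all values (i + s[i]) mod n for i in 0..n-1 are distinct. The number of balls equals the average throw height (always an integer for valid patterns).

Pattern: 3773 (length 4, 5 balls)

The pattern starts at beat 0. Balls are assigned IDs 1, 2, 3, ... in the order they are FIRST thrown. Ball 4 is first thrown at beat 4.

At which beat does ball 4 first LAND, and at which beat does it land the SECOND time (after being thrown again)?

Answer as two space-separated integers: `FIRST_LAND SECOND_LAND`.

Answer: 7 10

Derivation:
Beat 0 (L): throw ball1 h=3 -> lands@3:R; in-air after throw: [b1@3:R]
Beat 1 (R): throw ball2 h=7 -> lands@8:L; in-air after throw: [b1@3:R b2@8:L]
Beat 2 (L): throw ball3 h=7 -> lands@9:R; in-air after throw: [b1@3:R b2@8:L b3@9:R]
Beat 3 (R): throw ball1 h=3 -> lands@6:L; in-air after throw: [b1@6:L b2@8:L b3@9:R]
Beat 4 (L): throw ball4 h=3 -> lands@7:R; in-air after throw: [b1@6:L b4@7:R b2@8:L b3@9:R]
Beat 5 (R): throw ball5 h=7 -> lands@12:L; in-air after throw: [b1@6:L b4@7:R b2@8:L b3@9:R b5@12:L]
Beat 6 (L): throw ball1 h=7 -> lands@13:R; in-air after throw: [b4@7:R b2@8:L b3@9:R b5@12:L b1@13:R]
Beat 7 (R): throw ball4 h=3 -> lands@10:L; in-air after throw: [b2@8:L b3@9:R b4@10:L b5@12:L b1@13:R]
Beat 8 (L): throw ball2 h=3 -> lands@11:R; in-air after throw: [b3@9:R b4@10:L b2@11:R b5@12:L b1@13:R]
Beat 9 (R): throw ball3 h=7 -> lands@16:L; in-air after throw: [b4@10:L b2@11:R b5@12:L b1@13:R b3@16:L]
Beat 10 (L): throw ball4 h=7 -> lands@17:R; in-air after throw: [b2@11:R b5@12:L b1@13:R b3@16:L b4@17:R]
Ball 4: thrown@4 h=3 -> first land @7; rethrown@7 h=3 -> second land @10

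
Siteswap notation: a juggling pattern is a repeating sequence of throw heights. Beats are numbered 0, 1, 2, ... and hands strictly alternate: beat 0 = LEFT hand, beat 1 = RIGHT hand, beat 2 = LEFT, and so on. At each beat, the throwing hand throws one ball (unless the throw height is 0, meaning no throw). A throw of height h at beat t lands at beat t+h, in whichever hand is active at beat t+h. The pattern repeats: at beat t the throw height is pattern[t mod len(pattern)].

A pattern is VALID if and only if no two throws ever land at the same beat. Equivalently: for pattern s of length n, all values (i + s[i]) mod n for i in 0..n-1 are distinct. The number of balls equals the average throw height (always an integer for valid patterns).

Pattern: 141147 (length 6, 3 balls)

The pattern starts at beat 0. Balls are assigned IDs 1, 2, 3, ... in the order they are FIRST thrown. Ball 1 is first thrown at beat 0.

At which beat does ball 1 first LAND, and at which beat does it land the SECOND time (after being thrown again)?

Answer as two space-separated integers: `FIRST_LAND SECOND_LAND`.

Beat 0 (L): throw ball1 h=1 -> lands@1:R; in-air after throw: [b1@1:R]
Beat 1 (R): throw ball1 h=4 -> lands@5:R; in-air after throw: [b1@5:R]
Beat 2 (L): throw ball2 h=1 -> lands@3:R; in-air after throw: [b2@3:R b1@5:R]
Beat 3 (R): throw ball2 h=1 -> lands@4:L; in-air after throw: [b2@4:L b1@5:R]
Beat 4 (L): throw ball2 h=4 -> lands@8:L; in-air after throw: [b1@5:R b2@8:L]
Beat 5 (R): throw ball1 h=7 -> lands@12:L; in-air after throw: [b2@8:L b1@12:L]
Ball 1: thrown@0 h=1 -> first land @1; rethrown@1 h=4 -> second land @5

Answer: 1 5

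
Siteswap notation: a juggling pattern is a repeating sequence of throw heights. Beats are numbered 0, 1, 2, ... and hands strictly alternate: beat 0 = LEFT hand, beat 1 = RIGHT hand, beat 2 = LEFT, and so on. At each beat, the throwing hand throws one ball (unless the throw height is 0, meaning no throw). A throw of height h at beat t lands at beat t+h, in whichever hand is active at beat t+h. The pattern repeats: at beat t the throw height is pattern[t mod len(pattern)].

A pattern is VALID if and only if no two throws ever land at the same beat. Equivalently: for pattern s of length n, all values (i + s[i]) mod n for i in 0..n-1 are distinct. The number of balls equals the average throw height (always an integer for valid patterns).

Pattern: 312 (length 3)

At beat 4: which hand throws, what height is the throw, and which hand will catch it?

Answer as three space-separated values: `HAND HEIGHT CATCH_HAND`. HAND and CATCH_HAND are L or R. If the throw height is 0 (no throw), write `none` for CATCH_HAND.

Beat 4: 4 mod 2 = 0, so hand = L
Throw height = pattern[4 mod 3] = pattern[1] = 1
Lands at beat 4+1=5, 5 mod 2 = 1, so catch hand = R

Answer: L 1 R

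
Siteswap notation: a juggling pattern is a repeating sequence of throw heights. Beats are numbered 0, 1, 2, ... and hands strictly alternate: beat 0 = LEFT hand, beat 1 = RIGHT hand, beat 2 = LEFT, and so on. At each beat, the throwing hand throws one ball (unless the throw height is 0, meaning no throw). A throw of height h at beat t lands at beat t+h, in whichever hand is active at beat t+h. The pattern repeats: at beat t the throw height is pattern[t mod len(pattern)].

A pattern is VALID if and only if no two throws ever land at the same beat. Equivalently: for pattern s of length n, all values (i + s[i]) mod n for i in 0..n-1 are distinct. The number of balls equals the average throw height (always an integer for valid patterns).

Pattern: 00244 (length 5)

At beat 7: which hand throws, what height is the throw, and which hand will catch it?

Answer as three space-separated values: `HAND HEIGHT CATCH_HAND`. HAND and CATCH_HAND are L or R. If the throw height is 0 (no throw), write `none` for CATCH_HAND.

Beat 7: 7 mod 2 = 1, so hand = R
Throw height = pattern[7 mod 5] = pattern[2] = 2
Lands at beat 7+2=9, 9 mod 2 = 1, so catch hand = R

Answer: R 2 R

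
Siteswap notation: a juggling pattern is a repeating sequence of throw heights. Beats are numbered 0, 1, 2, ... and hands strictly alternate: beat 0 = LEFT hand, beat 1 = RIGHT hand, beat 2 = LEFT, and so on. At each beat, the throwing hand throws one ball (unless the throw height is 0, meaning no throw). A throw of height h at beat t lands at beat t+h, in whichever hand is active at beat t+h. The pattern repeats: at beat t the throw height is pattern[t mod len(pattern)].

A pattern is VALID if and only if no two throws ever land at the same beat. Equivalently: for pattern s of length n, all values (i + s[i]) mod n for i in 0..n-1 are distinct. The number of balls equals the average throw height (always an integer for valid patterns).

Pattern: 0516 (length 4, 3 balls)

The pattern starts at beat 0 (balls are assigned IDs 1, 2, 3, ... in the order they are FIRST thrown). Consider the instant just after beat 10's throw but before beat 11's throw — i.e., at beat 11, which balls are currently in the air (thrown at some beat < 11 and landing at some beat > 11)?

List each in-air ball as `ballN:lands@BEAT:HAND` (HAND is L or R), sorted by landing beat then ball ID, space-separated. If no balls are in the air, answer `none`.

Beat 1 (R): throw ball1 h=5 -> lands@6:L; in-air after throw: [b1@6:L]
Beat 2 (L): throw ball2 h=1 -> lands@3:R; in-air after throw: [b2@3:R b1@6:L]
Beat 3 (R): throw ball2 h=6 -> lands@9:R; in-air after throw: [b1@6:L b2@9:R]
Beat 5 (R): throw ball3 h=5 -> lands@10:L; in-air after throw: [b1@6:L b2@9:R b3@10:L]
Beat 6 (L): throw ball1 h=1 -> lands@7:R; in-air after throw: [b1@7:R b2@9:R b3@10:L]
Beat 7 (R): throw ball1 h=6 -> lands@13:R; in-air after throw: [b2@9:R b3@10:L b1@13:R]
Beat 9 (R): throw ball2 h=5 -> lands@14:L; in-air after throw: [b3@10:L b1@13:R b2@14:L]
Beat 10 (L): throw ball3 h=1 -> lands@11:R; in-air after throw: [b3@11:R b1@13:R b2@14:L]
Beat 11 (R): throw ball3 h=6 -> lands@17:R; in-air after throw: [b1@13:R b2@14:L b3@17:R]

Answer: ball1:lands@13:R ball2:lands@14:L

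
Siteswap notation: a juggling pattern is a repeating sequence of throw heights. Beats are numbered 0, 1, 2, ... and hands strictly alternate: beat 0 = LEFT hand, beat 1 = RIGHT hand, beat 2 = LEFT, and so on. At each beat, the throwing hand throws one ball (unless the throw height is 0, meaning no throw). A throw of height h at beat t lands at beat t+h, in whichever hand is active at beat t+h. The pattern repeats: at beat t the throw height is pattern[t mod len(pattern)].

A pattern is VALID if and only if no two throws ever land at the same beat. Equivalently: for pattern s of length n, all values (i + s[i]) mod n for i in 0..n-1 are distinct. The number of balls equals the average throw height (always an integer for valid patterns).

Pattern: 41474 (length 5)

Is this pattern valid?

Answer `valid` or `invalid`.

Answer: valid

Derivation:
i=0: (i + s[i]) mod n = (0 + 4) mod 5 = 4
i=1: (i + s[i]) mod n = (1 + 1) mod 5 = 2
i=2: (i + s[i]) mod n = (2 + 4) mod 5 = 1
i=3: (i + s[i]) mod n = (3 + 7) mod 5 = 0
i=4: (i + s[i]) mod n = (4 + 4) mod 5 = 3
Residues: [4, 2, 1, 0, 3], distinct: True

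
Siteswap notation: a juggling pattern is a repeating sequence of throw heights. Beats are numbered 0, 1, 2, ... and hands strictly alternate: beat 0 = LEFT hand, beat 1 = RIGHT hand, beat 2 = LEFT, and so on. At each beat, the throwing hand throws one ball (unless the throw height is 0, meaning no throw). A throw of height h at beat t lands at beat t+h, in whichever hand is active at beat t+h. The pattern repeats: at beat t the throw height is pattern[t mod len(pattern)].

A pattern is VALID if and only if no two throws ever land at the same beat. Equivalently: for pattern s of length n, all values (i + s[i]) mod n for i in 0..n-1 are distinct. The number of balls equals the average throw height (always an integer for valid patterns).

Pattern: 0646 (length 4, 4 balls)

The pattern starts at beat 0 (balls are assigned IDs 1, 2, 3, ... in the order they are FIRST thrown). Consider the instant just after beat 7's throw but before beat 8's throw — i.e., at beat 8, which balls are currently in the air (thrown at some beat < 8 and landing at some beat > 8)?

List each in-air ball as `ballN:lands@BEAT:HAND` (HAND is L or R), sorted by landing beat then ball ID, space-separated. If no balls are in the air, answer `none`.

Beat 1 (R): throw ball1 h=6 -> lands@7:R; in-air after throw: [b1@7:R]
Beat 2 (L): throw ball2 h=4 -> lands@6:L; in-air after throw: [b2@6:L b1@7:R]
Beat 3 (R): throw ball3 h=6 -> lands@9:R; in-air after throw: [b2@6:L b1@7:R b3@9:R]
Beat 5 (R): throw ball4 h=6 -> lands@11:R; in-air after throw: [b2@6:L b1@7:R b3@9:R b4@11:R]
Beat 6 (L): throw ball2 h=4 -> lands@10:L; in-air after throw: [b1@7:R b3@9:R b2@10:L b4@11:R]
Beat 7 (R): throw ball1 h=6 -> lands@13:R; in-air after throw: [b3@9:R b2@10:L b4@11:R b1@13:R]

Answer: ball3:lands@9:R ball2:lands@10:L ball4:lands@11:R ball1:lands@13:R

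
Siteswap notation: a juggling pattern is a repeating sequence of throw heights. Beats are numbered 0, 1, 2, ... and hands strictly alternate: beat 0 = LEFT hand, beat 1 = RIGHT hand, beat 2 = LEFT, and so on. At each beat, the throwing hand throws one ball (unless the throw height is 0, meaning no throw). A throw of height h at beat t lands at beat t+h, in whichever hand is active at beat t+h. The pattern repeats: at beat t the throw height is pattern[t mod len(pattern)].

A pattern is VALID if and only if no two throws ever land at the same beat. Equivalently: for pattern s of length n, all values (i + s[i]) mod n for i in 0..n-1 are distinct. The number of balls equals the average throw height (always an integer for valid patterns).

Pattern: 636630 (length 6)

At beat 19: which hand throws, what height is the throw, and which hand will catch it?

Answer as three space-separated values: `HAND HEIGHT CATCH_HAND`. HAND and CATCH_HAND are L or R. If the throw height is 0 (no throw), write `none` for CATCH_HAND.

Answer: R 3 L

Derivation:
Beat 19: 19 mod 2 = 1, so hand = R
Throw height = pattern[19 mod 6] = pattern[1] = 3
Lands at beat 19+3=22, 22 mod 2 = 0, so catch hand = L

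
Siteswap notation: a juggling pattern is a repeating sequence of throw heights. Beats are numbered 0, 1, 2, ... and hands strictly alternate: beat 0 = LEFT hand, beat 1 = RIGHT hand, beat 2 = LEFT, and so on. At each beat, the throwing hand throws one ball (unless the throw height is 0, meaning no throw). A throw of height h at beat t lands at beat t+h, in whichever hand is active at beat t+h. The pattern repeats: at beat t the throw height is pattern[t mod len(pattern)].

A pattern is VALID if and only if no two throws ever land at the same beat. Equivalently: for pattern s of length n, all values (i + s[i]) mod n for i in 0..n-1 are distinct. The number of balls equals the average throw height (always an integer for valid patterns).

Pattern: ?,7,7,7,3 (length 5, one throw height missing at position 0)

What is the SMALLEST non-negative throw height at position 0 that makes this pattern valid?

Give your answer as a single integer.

Answer: 1

Derivation:
i=0: s[i]=? (unknown)
i=1: (1 + 7) mod 5 = 3
i=2: (2 + 7) mod 5 = 4
i=3: (3 + 7) mod 5 = 0
i=4: (4 + 3) mod 5 = 2
Known residues: [0, 2, 3, 4]; need a permutation of 0..4, so missing residue r = 1
Need (0 + s) mod 5 = 1; smallest s = (1 - 0) mod 5 = 1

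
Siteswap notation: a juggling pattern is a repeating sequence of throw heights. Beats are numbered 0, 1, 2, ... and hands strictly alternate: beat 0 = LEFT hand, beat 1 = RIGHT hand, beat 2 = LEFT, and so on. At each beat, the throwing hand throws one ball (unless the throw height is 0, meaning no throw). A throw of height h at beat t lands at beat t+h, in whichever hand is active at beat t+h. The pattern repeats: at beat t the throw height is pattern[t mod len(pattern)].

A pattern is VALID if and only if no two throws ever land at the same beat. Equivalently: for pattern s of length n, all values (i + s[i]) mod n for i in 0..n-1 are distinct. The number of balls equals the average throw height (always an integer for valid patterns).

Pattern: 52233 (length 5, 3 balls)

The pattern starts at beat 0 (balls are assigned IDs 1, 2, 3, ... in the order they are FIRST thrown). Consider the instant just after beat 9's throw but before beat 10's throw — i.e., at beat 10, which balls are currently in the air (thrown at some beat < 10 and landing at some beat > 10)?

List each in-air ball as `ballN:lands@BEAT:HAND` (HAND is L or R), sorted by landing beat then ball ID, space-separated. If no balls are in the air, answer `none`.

Beat 0 (L): throw ball1 h=5 -> lands@5:R; in-air after throw: [b1@5:R]
Beat 1 (R): throw ball2 h=2 -> lands@3:R; in-air after throw: [b2@3:R b1@5:R]
Beat 2 (L): throw ball3 h=2 -> lands@4:L; in-air after throw: [b2@3:R b3@4:L b1@5:R]
Beat 3 (R): throw ball2 h=3 -> lands@6:L; in-air after throw: [b3@4:L b1@5:R b2@6:L]
Beat 4 (L): throw ball3 h=3 -> lands@7:R; in-air after throw: [b1@5:R b2@6:L b3@7:R]
Beat 5 (R): throw ball1 h=5 -> lands@10:L; in-air after throw: [b2@6:L b3@7:R b1@10:L]
Beat 6 (L): throw ball2 h=2 -> lands@8:L; in-air after throw: [b3@7:R b2@8:L b1@10:L]
Beat 7 (R): throw ball3 h=2 -> lands@9:R; in-air after throw: [b2@8:L b3@9:R b1@10:L]
Beat 8 (L): throw ball2 h=3 -> lands@11:R; in-air after throw: [b3@9:R b1@10:L b2@11:R]
Beat 9 (R): throw ball3 h=3 -> lands@12:L; in-air after throw: [b1@10:L b2@11:R b3@12:L]
Beat 10 (L): throw ball1 h=5 -> lands@15:R; in-air after throw: [b2@11:R b3@12:L b1@15:R]

Answer: ball2:lands@11:R ball3:lands@12:L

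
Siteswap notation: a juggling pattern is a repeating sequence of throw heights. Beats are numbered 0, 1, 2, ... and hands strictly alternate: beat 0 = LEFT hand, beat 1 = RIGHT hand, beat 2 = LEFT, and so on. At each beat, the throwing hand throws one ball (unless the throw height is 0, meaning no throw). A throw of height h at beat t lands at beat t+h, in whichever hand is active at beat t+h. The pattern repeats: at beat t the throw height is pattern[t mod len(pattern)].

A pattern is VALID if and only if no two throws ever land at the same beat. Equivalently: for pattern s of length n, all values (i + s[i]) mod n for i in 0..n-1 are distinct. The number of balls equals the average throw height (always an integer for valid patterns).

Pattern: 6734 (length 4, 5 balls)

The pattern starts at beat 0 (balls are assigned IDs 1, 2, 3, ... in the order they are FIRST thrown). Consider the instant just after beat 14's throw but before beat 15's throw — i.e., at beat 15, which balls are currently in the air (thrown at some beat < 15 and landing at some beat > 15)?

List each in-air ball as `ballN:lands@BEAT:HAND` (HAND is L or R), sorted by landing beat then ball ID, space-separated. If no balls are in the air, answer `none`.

Beat 0 (L): throw ball1 h=6 -> lands@6:L; in-air after throw: [b1@6:L]
Beat 1 (R): throw ball2 h=7 -> lands@8:L; in-air after throw: [b1@6:L b2@8:L]
Beat 2 (L): throw ball3 h=3 -> lands@5:R; in-air after throw: [b3@5:R b1@6:L b2@8:L]
Beat 3 (R): throw ball4 h=4 -> lands@7:R; in-air after throw: [b3@5:R b1@6:L b4@7:R b2@8:L]
Beat 4 (L): throw ball5 h=6 -> lands@10:L; in-air after throw: [b3@5:R b1@6:L b4@7:R b2@8:L b5@10:L]
Beat 5 (R): throw ball3 h=7 -> lands@12:L; in-air after throw: [b1@6:L b4@7:R b2@8:L b5@10:L b3@12:L]
Beat 6 (L): throw ball1 h=3 -> lands@9:R; in-air after throw: [b4@7:R b2@8:L b1@9:R b5@10:L b3@12:L]
Beat 7 (R): throw ball4 h=4 -> lands@11:R; in-air after throw: [b2@8:L b1@9:R b5@10:L b4@11:R b3@12:L]
Beat 8 (L): throw ball2 h=6 -> lands@14:L; in-air after throw: [b1@9:R b5@10:L b4@11:R b3@12:L b2@14:L]
Beat 9 (R): throw ball1 h=7 -> lands@16:L; in-air after throw: [b5@10:L b4@11:R b3@12:L b2@14:L b1@16:L]
Beat 10 (L): throw ball5 h=3 -> lands@13:R; in-air after throw: [b4@11:R b3@12:L b5@13:R b2@14:L b1@16:L]
Beat 11 (R): throw ball4 h=4 -> lands@15:R; in-air after throw: [b3@12:L b5@13:R b2@14:L b4@15:R b1@16:L]
Beat 12 (L): throw ball3 h=6 -> lands@18:L; in-air after throw: [b5@13:R b2@14:L b4@15:R b1@16:L b3@18:L]
Beat 13 (R): throw ball5 h=7 -> lands@20:L; in-air after throw: [b2@14:L b4@15:R b1@16:L b3@18:L b5@20:L]
Beat 14 (L): throw ball2 h=3 -> lands@17:R; in-air after throw: [b4@15:R b1@16:L b2@17:R b3@18:L b5@20:L]
Beat 15 (R): throw ball4 h=4 -> lands@19:R; in-air after throw: [b1@16:L b2@17:R b3@18:L b4@19:R b5@20:L]

Answer: ball1:lands@16:L ball2:lands@17:R ball3:lands@18:L ball5:lands@20:L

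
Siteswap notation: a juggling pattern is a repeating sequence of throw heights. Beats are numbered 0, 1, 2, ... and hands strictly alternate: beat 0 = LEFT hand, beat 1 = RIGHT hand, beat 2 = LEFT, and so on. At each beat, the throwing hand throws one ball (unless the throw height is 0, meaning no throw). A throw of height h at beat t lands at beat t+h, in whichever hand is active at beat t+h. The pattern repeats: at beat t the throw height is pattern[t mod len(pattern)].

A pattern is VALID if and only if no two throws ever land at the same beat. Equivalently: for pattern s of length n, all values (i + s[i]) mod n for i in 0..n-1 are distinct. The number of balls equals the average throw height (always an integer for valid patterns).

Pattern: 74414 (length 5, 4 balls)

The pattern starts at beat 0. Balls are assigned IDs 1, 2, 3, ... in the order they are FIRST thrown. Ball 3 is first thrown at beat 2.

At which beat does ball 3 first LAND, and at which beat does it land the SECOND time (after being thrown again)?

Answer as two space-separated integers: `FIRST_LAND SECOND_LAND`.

Beat 0 (L): throw ball1 h=7 -> lands@7:R; in-air after throw: [b1@7:R]
Beat 1 (R): throw ball2 h=4 -> lands@5:R; in-air after throw: [b2@5:R b1@7:R]
Beat 2 (L): throw ball3 h=4 -> lands@6:L; in-air after throw: [b2@5:R b3@6:L b1@7:R]
Beat 3 (R): throw ball4 h=1 -> lands@4:L; in-air after throw: [b4@4:L b2@5:R b3@6:L b1@7:R]
Beat 4 (L): throw ball4 h=4 -> lands@8:L; in-air after throw: [b2@5:R b3@6:L b1@7:R b4@8:L]
Beat 5 (R): throw ball2 h=7 -> lands@12:L; in-air after throw: [b3@6:L b1@7:R b4@8:L b2@12:L]
Beat 6 (L): throw ball3 h=4 -> lands@10:L; in-air after throw: [b1@7:R b4@8:L b3@10:L b2@12:L]
Beat 7 (R): throw ball1 h=4 -> lands@11:R; in-air after throw: [b4@8:L b3@10:L b1@11:R b2@12:L]
Beat 8 (L): throw ball4 h=1 -> lands@9:R; in-air after throw: [b4@9:R b3@10:L b1@11:R b2@12:L]
Beat 9 (R): throw ball4 h=4 -> lands@13:R; in-air after throw: [b3@10:L b1@11:R b2@12:L b4@13:R]
Beat 10 (L): throw ball3 h=7 -> lands@17:R; in-air after throw: [b1@11:R b2@12:L b4@13:R b3@17:R]
Ball 3: thrown@2 h=4 -> first land @6; rethrown@6 h=4 -> second land @10

Answer: 6 10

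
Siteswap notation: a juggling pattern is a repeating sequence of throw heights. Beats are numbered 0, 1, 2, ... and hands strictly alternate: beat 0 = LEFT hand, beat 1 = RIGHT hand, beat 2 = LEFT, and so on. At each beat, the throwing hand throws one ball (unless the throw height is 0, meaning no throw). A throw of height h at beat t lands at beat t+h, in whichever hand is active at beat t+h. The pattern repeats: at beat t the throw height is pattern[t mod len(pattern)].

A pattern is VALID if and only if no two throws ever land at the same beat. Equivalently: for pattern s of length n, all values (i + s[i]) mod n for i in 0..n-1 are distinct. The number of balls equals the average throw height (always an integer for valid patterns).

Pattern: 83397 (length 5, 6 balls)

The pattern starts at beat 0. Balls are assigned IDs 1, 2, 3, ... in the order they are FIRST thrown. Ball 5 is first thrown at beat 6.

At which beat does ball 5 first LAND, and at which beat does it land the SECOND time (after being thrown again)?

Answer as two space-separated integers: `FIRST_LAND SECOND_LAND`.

Beat 0 (L): throw ball1 h=8 -> lands@8:L; in-air after throw: [b1@8:L]
Beat 1 (R): throw ball2 h=3 -> lands@4:L; in-air after throw: [b2@4:L b1@8:L]
Beat 2 (L): throw ball3 h=3 -> lands@5:R; in-air after throw: [b2@4:L b3@5:R b1@8:L]
Beat 3 (R): throw ball4 h=9 -> lands@12:L; in-air after throw: [b2@4:L b3@5:R b1@8:L b4@12:L]
Beat 4 (L): throw ball2 h=7 -> lands@11:R; in-air after throw: [b3@5:R b1@8:L b2@11:R b4@12:L]
Beat 5 (R): throw ball3 h=8 -> lands@13:R; in-air after throw: [b1@8:L b2@11:R b4@12:L b3@13:R]
Beat 6 (L): throw ball5 h=3 -> lands@9:R; in-air after throw: [b1@8:L b5@9:R b2@11:R b4@12:L b3@13:R]
Beat 7 (R): throw ball6 h=3 -> lands@10:L; in-air after throw: [b1@8:L b5@9:R b6@10:L b2@11:R b4@12:L b3@13:R]
Beat 8 (L): throw ball1 h=9 -> lands@17:R; in-air after throw: [b5@9:R b6@10:L b2@11:R b4@12:L b3@13:R b1@17:R]
Beat 9 (R): throw ball5 h=7 -> lands@16:L; in-air after throw: [b6@10:L b2@11:R b4@12:L b3@13:R b5@16:L b1@17:R]
Beat 10 (L): throw ball6 h=8 -> lands@18:L; in-air after throw: [b2@11:R b4@12:L b3@13:R b5@16:L b1@17:R b6@18:L]
Beat 11 (R): throw ball2 h=3 -> lands@14:L; in-air after throw: [b4@12:L b3@13:R b2@14:L b5@16:L b1@17:R b6@18:L]
Ball 5: thrown@6 h=3 -> first land @9; rethrown@9 h=7 -> second land @16

Answer: 9 16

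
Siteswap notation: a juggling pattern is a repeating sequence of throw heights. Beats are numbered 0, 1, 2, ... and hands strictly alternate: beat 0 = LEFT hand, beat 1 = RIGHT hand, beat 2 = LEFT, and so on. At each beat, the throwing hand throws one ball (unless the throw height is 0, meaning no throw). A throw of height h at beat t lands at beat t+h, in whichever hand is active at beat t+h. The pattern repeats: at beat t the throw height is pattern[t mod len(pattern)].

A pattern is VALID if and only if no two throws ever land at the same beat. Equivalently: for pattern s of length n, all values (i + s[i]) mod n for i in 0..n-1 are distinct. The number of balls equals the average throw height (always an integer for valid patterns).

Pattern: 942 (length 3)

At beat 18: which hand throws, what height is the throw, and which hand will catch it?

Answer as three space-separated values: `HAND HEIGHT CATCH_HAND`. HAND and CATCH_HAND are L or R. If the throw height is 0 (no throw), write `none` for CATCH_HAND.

Beat 18: 18 mod 2 = 0, so hand = L
Throw height = pattern[18 mod 3] = pattern[0] = 9
Lands at beat 18+9=27, 27 mod 2 = 1, so catch hand = R

Answer: L 9 R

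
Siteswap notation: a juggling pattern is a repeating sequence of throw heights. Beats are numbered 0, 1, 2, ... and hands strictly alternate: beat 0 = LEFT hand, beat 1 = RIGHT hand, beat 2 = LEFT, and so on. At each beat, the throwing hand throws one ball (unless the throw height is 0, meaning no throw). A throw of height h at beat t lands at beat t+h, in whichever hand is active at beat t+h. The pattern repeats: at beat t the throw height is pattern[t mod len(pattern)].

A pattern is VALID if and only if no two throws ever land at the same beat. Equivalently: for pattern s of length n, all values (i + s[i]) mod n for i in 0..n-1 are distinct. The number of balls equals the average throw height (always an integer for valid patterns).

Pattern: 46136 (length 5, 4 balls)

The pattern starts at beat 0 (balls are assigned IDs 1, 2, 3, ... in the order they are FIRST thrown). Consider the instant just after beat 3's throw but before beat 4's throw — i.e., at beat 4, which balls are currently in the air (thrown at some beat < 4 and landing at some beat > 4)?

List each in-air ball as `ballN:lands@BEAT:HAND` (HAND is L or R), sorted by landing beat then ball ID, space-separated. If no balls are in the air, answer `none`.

Beat 0 (L): throw ball1 h=4 -> lands@4:L; in-air after throw: [b1@4:L]
Beat 1 (R): throw ball2 h=6 -> lands@7:R; in-air after throw: [b1@4:L b2@7:R]
Beat 2 (L): throw ball3 h=1 -> lands@3:R; in-air after throw: [b3@3:R b1@4:L b2@7:R]
Beat 3 (R): throw ball3 h=3 -> lands@6:L; in-air after throw: [b1@4:L b3@6:L b2@7:R]
Beat 4 (L): throw ball1 h=6 -> lands@10:L; in-air after throw: [b3@6:L b2@7:R b1@10:L]

Answer: ball3:lands@6:L ball2:lands@7:R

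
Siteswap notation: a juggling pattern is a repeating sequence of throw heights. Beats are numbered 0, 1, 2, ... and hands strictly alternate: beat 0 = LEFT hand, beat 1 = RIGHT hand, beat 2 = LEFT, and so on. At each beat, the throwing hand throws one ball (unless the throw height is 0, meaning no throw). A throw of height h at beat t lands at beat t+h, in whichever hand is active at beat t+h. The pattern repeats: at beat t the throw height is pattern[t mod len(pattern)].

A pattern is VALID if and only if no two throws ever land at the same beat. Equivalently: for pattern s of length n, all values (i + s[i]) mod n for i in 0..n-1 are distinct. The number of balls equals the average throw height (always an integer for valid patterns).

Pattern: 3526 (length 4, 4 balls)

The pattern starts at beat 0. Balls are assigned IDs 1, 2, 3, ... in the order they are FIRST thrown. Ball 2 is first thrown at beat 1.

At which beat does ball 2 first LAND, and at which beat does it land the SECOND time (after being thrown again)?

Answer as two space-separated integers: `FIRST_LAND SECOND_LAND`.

Beat 0 (L): throw ball1 h=3 -> lands@3:R; in-air after throw: [b1@3:R]
Beat 1 (R): throw ball2 h=5 -> lands@6:L; in-air after throw: [b1@3:R b2@6:L]
Beat 2 (L): throw ball3 h=2 -> lands@4:L; in-air after throw: [b1@3:R b3@4:L b2@6:L]
Beat 3 (R): throw ball1 h=6 -> lands@9:R; in-air after throw: [b3@4:L b2@6:L b1@9:R]
Beat 4 (L): throw ball3 h=3 -> lands@7:R; in-air after throw: [b2@6:L b3@7:R b1@9:R]
Beat 5 (R): throw ball4 h=5 -> lands@10:L; in-air after throw: [b2@6:L b3@7:R b1@9:R b4@10:L]
Beat 6 (L): throw ball2 h=2 -> lands@8:L; in-air after throw: [b3@7:R b2@8:L b1@9:R b4@10:L]
Beat 7 (R): throw ball3 h=6 -> lands@13:R; in-air after throw: [b2@8:L b1@9:R b4@10:L b3@13:R]
Beat 8 (L): throw ball2 h=3 -> lands@11:R; in-air after throw: [b1@9:R b4@10:L b2@11:R b3@13:R]
Ball 2: thrown@1 h=5 -> first land @6; rethrown@6 h=2 -> second land @8

Answer: 6 8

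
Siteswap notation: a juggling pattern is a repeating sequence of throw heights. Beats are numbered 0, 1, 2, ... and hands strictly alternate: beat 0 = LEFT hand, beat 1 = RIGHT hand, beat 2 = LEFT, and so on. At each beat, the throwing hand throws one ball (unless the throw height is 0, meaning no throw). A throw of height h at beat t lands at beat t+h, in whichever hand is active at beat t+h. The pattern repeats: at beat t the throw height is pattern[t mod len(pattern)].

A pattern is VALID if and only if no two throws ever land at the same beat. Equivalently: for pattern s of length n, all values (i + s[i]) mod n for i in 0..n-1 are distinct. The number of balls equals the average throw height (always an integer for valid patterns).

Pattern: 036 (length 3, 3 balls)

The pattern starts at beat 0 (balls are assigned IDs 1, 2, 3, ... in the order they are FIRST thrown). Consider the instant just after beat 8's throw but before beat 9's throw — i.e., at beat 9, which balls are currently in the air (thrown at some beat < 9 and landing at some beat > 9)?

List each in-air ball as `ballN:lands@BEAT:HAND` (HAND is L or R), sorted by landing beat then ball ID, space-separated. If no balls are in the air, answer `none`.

Answer: ball1:lands@10:L ball3:lands@11:R ball2:lands@14:L

Derivation:
Beat 1 (R): throw ball1 h=3 -> lands@4:L; in-air after throw: [b1@4:L]
Beat 2 (L): throw ball2 h=6 -> lands@8:L; in-air after throw: [b1@4:L b2@8:L]
Beat 4 (L): throw ball1 h=3 -> lands@7:R; in-air after throw: [b1@7:R b2@8:L]
Beat 5 (R): throw ball3 h=6 -> lands@11:R; in-air after throw: [b1@7:R b2@8:L b3@11:R]
Beat 7 (R): throw ball1 h=3 -> lands@10:L; in-air after throw: [b2@8:L b1@10:L b3@11:R]
Beat 8 (L): throw ball2 h=6 -> lands@14:L; in-air after throw: [b1@10:L b3@11:R b2@14:L]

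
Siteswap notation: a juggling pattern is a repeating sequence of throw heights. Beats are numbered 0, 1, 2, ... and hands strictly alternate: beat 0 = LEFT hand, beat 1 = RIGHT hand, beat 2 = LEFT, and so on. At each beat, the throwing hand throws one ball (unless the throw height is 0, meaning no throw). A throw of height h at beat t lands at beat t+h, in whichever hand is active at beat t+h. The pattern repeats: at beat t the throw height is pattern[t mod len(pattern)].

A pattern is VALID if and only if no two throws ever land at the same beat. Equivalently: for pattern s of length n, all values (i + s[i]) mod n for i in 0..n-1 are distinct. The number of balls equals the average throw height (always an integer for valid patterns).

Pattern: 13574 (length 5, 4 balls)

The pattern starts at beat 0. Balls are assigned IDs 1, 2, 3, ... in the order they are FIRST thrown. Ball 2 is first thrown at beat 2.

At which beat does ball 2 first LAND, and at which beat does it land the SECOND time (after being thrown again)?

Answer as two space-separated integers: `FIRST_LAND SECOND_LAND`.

Beat 0 (L): throw ball1 h=1 -> lands@1:R; in-air after throw: [b1@1:R]
Beat 1 (R): throw ball1 h=3 -> lands@4:L; in-air after throw: [b1@4:L]
Beat 2 (L): throw ball2 h=5 -> lands@7:R; in-air after throw: [b1@4:L b2@7:R]
Beat 3 (R): throw ball3 h=7 -> lands@10:L; in-air after throw: [b1@4:L b2@7:R b3@10:L]
Beat 4 (L): throw ball1 h=4 -> lands@8:L; in-air after throw: [b2@7:R b1@8:L b3@10:L]
Beat 5 (R): throw ball4 h=1 -> lands@6:L; in-air after throw: [b4@6:L b2@7:R b1@8:L b3@10:L]
Beat 6 (L): throw ball4 h=3 -> lands@9:R; in-air after throw: [b2@7:R b1@8:L b4@9:R b3@10:L]
Beat 7 (R): throw ball2 h=5 -> lands@12:L; in-air after throw: [b1@8:L b4@9:R b3@10:L b2@12:L]
Beat 8 (L): throw ball1 h=7 -> lands@15:R; in-air after throw: [b4@9:R b3@10:L b2@12:L b1@15:R]
Beat 9 (R): throw ball4 h=4 -> lands@13:R; in-air after throw: [b3@10:L b2@12:L b4@13:R b1@15:R]
Beat 10 (L): throw ball3 h=1 -> lands@11:R; in-air after throw: [b3@11:R b2@12:L b4@13:R b1@15:R]
Beat 11 (R): throw ball3 h=3 -> lands@14:L; in-air after throw: [b2@12:L b4@13:R b3@14:L b1@15:R]
Beat 12 (L): throw ball2 h=5 -> lands@17:R; in-air after throw: [b4@13:R b3@14:L b1@15:R b2@17:R]
Ball 2: thrown@2 h=5 -> first land @7; rethrown@7 h=5 -> second land @12

Answer: 7 12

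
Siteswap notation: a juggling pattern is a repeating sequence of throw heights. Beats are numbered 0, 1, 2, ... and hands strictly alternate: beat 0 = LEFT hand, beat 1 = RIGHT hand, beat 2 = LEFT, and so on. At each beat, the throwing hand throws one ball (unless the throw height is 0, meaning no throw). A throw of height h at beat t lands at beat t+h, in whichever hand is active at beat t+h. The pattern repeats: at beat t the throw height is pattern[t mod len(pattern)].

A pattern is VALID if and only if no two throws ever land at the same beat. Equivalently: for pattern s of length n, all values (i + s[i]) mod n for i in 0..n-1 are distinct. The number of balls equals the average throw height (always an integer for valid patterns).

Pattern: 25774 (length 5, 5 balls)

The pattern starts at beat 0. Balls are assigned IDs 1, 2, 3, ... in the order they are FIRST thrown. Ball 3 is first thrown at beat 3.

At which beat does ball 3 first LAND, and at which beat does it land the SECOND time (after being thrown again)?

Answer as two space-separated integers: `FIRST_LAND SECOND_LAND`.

Answer: 10 12

Derivation:
Beat 0 (L): throw ball1 h=2 -> lands@2:L; in-air after throw: [b1@2:L]
Beat 1 (R): throw ball2 h=5 -> lands@6:L; in-air after throw: [b1@2:L b2@6:L]
Beat 2 (L): throw ball1 h=7 -> lands@9:R; in-air after throw: [b2@6:L b1@9:R]
Beat 3 (R): throw ball3 h=7 -> lands@10:L; in-air after throw: [b2@6:L b1@9:R b3@10:L]
Beat 4 (L): throw ball4 h=4 -> lands@8:L; in-air after throw: [b2@6:L b4@8:L b1@9:R b3@10:L]
Beat 5 (R): throw ball5 h=2 -> lands@7:R; in-air after throw: [b2@6:L b5@7:R b4@8:L b1@9:R b3@10:L]
Beat 6 (L): throw ball2 h=5 -> lands@11:R; in-air after throw: [b5@7:R b4@8:L b1@9:R b3@10:L b2@11:R]
Beat 7 (R): throw ball5 h=7 -> lands@14:L; in-air after throw: [b4@8:L b1@9:R b3@10:L b2@11:R b5@14:L]
Beat 8 (L): throw ball4 h=7 -> lands@15:R; in-air after throw: [b1@9:R b3@10:L b2@11:R b5@14:L b4@15:R]
Beat 9 (R): throw ball1 h=4 -> lands@13:R; in-air after throw: [b3@10:L b2@11:R b1@13:R b5@14:L b4@15:R]
Beat 10 (L): throw ball3 h=2 -> lands@12:L; in-air after throw: [b2@11:R b3@12:L b1@13:R b5@14:L b4@15:R]
Beat 11 (R): throw ball2 h=5 -> lands@16:L; in-air after throw: [b3@12:L b1@13:R b5@14:L b4@15:R b2@16:L]
Beat 12 (L): throw ball3 h=7 -> lands@19:R; in-air after throw: [b1@13:R b5@14:L b4@15:R b2@16:L b3@19:R]
Ball 3: thrown@3 h=7 -> first land @10; rethrown@10 h=2 -> second land @12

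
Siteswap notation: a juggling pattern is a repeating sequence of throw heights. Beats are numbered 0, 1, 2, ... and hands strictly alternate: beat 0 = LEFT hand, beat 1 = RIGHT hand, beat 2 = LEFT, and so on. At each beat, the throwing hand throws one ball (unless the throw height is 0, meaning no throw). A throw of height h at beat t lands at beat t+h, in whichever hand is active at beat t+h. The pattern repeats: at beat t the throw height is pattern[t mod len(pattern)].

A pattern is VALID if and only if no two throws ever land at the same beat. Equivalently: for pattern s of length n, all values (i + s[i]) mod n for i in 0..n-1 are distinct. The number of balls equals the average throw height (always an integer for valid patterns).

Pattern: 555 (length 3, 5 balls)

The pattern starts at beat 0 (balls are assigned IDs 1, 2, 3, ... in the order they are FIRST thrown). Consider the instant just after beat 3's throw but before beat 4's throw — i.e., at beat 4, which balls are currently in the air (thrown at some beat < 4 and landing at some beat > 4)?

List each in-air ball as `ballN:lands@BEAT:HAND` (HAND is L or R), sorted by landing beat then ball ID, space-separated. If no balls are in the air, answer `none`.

Answer: ball1:lands@5:R ball2:lands@6:L ball3:lands@7:R ball4:lands@8:L

Derivation:
Beat 0 (L): throw ball1 h=5 -> lands@5:R; in-air after throw: [b1@5:R]
Beat 1 (R): throw ball2 h=5 -> lands@6:L; in-air after throw: [b1@5:R b2@6:L]
Beat 2 (L): throw ball3 h=5 -> lands@7:R; in-air after throw: [b1@5:R b2@6:L b3@7:R]
Beat 3 (R): throw ball4 h=5 -> lands@8:L; in-air after throw: [b1@5:R b2@6:L b3@7:R b4@8:L]
Beat 4 (L): throw ball5 h=5 -> lands@9:R; in-air after throw: [b1@5:R b2@6:L b3@7:R b4@8:L b5@9:R]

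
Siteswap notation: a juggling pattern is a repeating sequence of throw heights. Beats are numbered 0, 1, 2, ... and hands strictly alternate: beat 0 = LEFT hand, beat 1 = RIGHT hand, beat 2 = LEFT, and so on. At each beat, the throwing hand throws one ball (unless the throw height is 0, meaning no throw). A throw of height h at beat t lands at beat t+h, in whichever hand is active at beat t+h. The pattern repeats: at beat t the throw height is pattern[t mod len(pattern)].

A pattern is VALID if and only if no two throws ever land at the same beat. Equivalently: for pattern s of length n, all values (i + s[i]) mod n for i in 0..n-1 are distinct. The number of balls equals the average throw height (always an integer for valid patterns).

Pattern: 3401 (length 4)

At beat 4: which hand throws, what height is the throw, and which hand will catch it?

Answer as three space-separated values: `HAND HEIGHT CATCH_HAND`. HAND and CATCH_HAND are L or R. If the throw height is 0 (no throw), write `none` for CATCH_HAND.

Answer: L 3 R

Derivation:
Beat 4: 4 mod 2 = 0, so hand = L
Throw height = pattern[4 mod 4] = pattern[0] = 3
Lands at beat 4+3=7, 7 mod 2 = 1, so catch hand = R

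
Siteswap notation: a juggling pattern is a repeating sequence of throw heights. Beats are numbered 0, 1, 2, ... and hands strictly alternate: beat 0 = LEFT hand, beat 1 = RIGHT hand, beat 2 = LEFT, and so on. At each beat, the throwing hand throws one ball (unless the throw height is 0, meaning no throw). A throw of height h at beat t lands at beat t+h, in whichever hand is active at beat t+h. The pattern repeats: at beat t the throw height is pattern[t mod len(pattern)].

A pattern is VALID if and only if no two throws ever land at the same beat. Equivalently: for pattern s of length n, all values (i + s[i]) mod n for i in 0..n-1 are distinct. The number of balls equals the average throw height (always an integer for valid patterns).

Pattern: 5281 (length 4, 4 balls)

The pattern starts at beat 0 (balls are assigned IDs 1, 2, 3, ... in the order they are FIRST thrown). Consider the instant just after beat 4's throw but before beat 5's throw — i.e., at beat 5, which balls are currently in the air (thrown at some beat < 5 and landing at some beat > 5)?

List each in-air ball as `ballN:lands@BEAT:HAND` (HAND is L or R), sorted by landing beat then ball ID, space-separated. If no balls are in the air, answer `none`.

Beat 0 (L): throw ball1 h=5 -> lands@5:R; in-air after throw: [b1@5:R]
Beat 1 (R): throw ball2 h=2 -> lands@3:R; in-air after throw: [b2@3:R b1@5:R]
Beat 2 (L): throw ball3 h=8 -> lands@10:L; in-air after throw: [b2@3:R b1@5:R b3@10:L]
Beat 3 (R): throw ball2 h=1 -> lands@4:L; in-air after throw: [b2@4:L b1@5:R b3@10:L]
Beat 4 (L): throw ball2 h=5 -> lands@9:R; in-air after throw: [b1@5:R b2@9:R b3@10:L]
Beat 5 (R): throw ball1 h=2 -> lands@7:R; in-air after throw: [b1@7:R b2@9:R b3@10:L]

Answer: ball2:lands@9:R ball3:lands@10:L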